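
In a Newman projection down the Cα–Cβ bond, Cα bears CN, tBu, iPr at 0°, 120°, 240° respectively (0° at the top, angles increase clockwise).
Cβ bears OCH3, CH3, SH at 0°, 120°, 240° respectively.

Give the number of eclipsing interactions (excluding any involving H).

Non-H eclipsing pairs: CN(0°)/OCH3(0°); tBu(120°)/CH3(120°); iPr(240°)/SH(240°) — 3 interactions.

3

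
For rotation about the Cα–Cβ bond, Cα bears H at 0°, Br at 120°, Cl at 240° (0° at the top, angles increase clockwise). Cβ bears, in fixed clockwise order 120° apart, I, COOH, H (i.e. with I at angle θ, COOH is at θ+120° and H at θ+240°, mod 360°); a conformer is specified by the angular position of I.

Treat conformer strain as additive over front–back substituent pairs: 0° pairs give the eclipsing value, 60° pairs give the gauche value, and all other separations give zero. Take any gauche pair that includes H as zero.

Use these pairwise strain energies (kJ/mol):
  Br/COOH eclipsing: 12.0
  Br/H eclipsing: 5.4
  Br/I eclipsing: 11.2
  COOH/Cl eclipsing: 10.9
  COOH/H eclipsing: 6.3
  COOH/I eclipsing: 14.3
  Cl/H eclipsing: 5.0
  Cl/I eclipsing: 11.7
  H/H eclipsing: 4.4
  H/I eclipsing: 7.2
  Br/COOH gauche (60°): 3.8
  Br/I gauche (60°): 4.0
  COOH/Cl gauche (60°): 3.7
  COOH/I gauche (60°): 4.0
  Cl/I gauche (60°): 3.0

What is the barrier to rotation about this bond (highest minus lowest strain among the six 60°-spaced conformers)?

19.7 kJ/mol

I at 0° (eclipsed): H–I eclipsed, Br–COOH eclipsed, Cl–H eclipsed; 7.2 + 12.0 + 5.0 = 24.2 kJ/mol.
I at 60° (staggered): Br–I gauche, Br–COOH gauche, Cl–COOH gauche; 4.0 + 3.8 + 3.7 = 11.5 kJ/mol.
I at 120° (eclipsed): H–H eclipsed, Br–I eclipsed, Cl–COOH eclipsed; 4.4 + 11.2 + 10.9 = 26.5 kJ/mol.
I at 180° (staggered): Br–I gauche, Cl–I gauche, Cl–COOH gauche; 4.0 + 3.0 + 3.7 = 10.7 kJ/mol.
I at 240° (eclipsed): H–COOH eclipsed, Br–H eclipsed, Cl–I eclipsed; 6.3 + 5.4 + 11.7 = 23.4 kJ/mol.
I at 300° (staggered): Br–COOH gauche, Cl–I gauche; 3.8 + 3.0 = 6.8 kJ/mol.
Max at 120° (26.5 kJ/mol), min at 300° (6.8 kJ/mol); barrier = 19.7 kJ/mol.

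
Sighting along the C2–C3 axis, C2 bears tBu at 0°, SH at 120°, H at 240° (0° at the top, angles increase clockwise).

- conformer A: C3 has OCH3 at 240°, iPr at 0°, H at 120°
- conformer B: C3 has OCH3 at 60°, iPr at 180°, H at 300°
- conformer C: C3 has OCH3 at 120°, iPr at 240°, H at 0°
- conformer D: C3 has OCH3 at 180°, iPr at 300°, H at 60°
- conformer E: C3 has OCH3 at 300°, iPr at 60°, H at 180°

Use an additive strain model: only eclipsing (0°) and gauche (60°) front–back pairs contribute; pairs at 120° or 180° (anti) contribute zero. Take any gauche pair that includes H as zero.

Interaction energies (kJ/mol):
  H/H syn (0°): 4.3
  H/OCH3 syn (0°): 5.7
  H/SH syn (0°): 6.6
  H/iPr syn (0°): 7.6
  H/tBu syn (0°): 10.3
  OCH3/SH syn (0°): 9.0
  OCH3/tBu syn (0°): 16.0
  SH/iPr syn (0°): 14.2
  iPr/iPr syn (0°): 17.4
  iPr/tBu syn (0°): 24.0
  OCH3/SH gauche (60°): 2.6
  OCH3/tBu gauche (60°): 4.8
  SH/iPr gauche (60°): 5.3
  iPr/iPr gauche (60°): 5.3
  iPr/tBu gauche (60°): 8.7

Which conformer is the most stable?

D

A (eclipsed): tBu–iPr eclipsed, SH–H eclipsed, H–OCH3 eclipsed; 24.0 + 6.6 + 5.7 = 36.3 kJ/mol.
B (staggered): tBu–OCH3 gauche, SH–OCH3 gauche, SH–iPr gauche; 4.8 + 2.6 + 5.3 = 12.7 kJ/mol.
C (eclipsed): tBu–H eclipsed, SH–OCH3 eclipsed, H–iPr eclipsed; 10.3 + 9.0 + 7.6 = 26.9 kJ/mol.
D (staggered): tBu–iPr gauche, SH–OCH3 gauche; 8.7 + 2.6 = 11.3 kJ/mol.
E (staggered): tBu–OCH3 gauche, tBu–iPr gauche, SH–iPr gauche; 4.8 + 8.7 + 5.3 = 18.8 kJ/mol.
D has the lowest total (11.3 kJ/mol).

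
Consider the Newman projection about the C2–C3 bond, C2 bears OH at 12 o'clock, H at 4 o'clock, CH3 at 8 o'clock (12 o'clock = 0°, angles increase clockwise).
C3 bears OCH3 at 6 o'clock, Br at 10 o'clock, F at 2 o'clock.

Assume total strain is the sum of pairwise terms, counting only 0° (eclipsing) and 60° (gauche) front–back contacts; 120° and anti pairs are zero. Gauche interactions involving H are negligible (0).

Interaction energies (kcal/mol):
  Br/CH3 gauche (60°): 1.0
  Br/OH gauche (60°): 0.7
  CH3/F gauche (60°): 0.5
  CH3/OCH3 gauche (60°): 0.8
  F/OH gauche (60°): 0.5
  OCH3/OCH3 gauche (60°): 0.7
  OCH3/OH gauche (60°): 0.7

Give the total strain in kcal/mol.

This conformer is staggered. OH at 0° is gauche with Br at 300° (0.7); OH at 0° is gauche with F at 60° (0.5); CH3 at 240° is gauche with OCH3 at 180° (0.8); CH3 at 240° is gauche with Br at 300° (1.0). Total 3.0 kcal/mol.

3.0 kcal/mol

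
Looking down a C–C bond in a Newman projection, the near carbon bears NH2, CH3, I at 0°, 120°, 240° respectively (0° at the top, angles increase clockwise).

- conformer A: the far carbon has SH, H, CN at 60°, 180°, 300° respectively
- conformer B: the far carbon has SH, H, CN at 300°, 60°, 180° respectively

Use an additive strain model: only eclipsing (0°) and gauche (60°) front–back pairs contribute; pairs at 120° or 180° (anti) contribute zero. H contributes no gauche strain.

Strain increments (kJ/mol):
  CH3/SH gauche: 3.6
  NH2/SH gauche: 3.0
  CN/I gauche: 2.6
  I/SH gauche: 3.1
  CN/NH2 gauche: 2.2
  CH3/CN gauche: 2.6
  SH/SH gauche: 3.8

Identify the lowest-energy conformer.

B

A (staggered): NH2(0°)/SH(60°) gauche 3.0; NH2(0°)/CN(300°) gauche 2.2; CH3(120°)/SH(60°) gauche 3.6; I(240°)/CN(300°) gauche 2.6 → 11.4 kJ/mol.
B (staggered): NH2(0°)/SH(300°) gauche 3.0; CH3(120°)/CN(180°) gauche 2.6; I(240°)/SH(300°) gauche 3.1; I(240°)/CN(180°) gauche 2.6 → 11.3 kJ/mol.
B has the lowest total (11.3 kJ/mol).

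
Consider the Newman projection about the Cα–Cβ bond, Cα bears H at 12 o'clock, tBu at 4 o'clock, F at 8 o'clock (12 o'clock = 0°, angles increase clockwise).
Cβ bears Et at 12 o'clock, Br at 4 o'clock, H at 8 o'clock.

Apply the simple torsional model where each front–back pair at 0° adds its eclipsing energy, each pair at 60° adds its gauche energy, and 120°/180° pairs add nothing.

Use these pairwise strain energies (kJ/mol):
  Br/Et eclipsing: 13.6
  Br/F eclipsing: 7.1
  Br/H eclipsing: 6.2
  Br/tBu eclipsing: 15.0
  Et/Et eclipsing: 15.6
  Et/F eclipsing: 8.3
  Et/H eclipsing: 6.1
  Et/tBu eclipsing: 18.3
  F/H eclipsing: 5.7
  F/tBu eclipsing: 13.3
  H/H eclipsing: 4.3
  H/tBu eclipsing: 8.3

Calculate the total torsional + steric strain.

This conformer is eclipsed. H at 0° is eclipsed with Et at 0° (6.1); tBu at 120° is eclipsed with Br at 120° (15.0); F at 240° is eclipsed with H at 240° (5.7). Total 26.8 kJ/mol.

26.8 kJ/mol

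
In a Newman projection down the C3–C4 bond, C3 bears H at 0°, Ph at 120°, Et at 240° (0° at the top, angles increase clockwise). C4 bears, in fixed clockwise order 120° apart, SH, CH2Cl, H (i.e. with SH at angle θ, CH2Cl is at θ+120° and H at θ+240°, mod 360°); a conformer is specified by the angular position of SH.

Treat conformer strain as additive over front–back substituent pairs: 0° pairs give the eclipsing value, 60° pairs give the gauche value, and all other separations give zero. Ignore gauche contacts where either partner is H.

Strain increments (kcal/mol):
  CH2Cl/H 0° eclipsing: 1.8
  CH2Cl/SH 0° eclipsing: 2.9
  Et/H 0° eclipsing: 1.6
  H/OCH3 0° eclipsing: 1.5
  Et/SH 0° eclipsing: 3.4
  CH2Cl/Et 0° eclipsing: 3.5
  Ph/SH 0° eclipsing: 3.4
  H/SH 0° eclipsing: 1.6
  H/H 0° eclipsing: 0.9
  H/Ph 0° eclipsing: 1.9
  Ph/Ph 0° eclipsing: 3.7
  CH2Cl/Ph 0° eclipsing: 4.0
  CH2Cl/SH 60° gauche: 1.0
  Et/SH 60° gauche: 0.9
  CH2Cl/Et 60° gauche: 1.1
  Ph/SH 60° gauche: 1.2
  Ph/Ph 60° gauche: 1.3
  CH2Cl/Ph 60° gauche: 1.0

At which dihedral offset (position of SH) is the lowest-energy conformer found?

300°

SH at 0° (eclipsed): H(0°)/SH(0°) eclipsed 1.6; Ph(120°)/CH2Cl(120°) eclipsed 4.0; Et(240°)/H(240°) eclipsed 1.6 → 7.2 kcal/mol.
SH at 60° (staggered): Ph(120°)/SH(60°) gauche 1.2; Ph(120°)/CH2Cl(180°) gauche 1.0; Et(240°)/CH2Cl(180°) gauche 1.1 → 3.3 kcal/mol.
SH at 120° (eclipsed): H(0°)/H(0°) eclipsed 0.9; Ph(120°)/SH(120°) eclipsed 3.4; Et(240°)/CH2Cl(240°) eclipsed 3.5 → 7.8 kcal/mol.
SH at 180° (staggered): Ph(120°)/SH(180°) gauche 1.2; Et(240°)/SH(180°) gauche 0.9; Et(240°)/CH2Cl(300°) gauche 1.1 → 3.2 kcal/mol.
SH at 240° (eclipsed): H(0°)/CH2Cl(0°) eclipsed 1.8; Ph(120°)/H(120°) eclipsed 1.9; Et(240°)/SH(240°) eclipsed 3.4 → 7.1 kcal/mol.
SH at 300° (staggered): Ph(120°)/CH2Cl(60°) gauche 1.0; Et(240°)/SH(300°) gauche 0.9 → 1.9 kcal/mol.
The minimum (1.9 kcal/mol) occurs with SH at 300°.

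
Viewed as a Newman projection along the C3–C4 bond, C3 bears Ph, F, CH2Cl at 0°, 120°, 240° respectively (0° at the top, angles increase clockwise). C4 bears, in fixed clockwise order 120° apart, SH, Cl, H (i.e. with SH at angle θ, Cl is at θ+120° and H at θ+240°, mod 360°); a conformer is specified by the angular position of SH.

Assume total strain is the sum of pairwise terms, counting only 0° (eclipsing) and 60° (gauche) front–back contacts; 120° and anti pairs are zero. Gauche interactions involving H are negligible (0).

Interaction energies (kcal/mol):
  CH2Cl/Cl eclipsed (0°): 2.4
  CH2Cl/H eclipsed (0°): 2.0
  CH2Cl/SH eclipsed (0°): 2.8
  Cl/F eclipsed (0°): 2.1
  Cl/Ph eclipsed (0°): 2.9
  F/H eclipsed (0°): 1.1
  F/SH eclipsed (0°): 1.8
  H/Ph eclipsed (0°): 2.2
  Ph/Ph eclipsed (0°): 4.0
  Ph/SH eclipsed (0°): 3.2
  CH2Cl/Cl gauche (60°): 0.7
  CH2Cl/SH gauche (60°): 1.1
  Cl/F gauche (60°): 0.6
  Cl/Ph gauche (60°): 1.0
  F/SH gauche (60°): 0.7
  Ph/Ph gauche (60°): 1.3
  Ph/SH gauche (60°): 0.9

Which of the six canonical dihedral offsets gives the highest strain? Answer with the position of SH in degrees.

0°

SH at 0° is eclipsed. Ph at 0° is eclipsed with SH at 0° (3.2); F at 120° is eclipsed with Cl at 120° (2.1); CH2Cl at 240° is eclipsed with H at 240° (2.0). Total 7.3 kcal/mol.
SH at 60° is staggered. Ph at 0° is gauche with SH at 60° (0.9); F at 120° is gauche with SH at 60° (0.7); F at 120° is gauche with Cl at 180° (0.6); CH2Cl at 240° is gauche with Cl at 180° (0.7). Total 2.9 kcal/mol.
SH at 120° is eclipsed. Ph at 0° is eclipsed with H at 0° (2.2); F at 120° is eclipsed with SH at 120° (1.8); CH2Cl at 240° is eclipsed with Cl at 240° (2.4). Total 6.4 kcal/mol.
SH at 180° is staggered. Ph at 0° is gauche with Cl at 300° (1.0); F at 120° is gauche with SH at 180° (0.7); CH2Cl at 240° is gauche with SH at 180° (1.1); CH2Cl at 240° is gauche with Cl at 300° (0.7). Total 3.5 kcal/mol.
SH at 240° is eclipsed. Ph at 0° is eclipsed with Cl at 0° (2.9); F at 120° is eclipsed with H at 120° (1.1); CH2Cl at 240° is eclipsed with SH at 240° (2.8). Total 6.8 kcal/mol.
SH at 300° is staggered. Ph at 0° is gauche with SH at 300° (0.9); Ph at 0° is gauche with Cl at 60° (1.0); F at 120° is gauche with Cl at 60° (0.6); CH2Cl at 240° is gauche with SH at 300° (1.1). Total 3.6 kcal/mol.
The maximum (7.3 kcal/mol) occurs with SH at 0°.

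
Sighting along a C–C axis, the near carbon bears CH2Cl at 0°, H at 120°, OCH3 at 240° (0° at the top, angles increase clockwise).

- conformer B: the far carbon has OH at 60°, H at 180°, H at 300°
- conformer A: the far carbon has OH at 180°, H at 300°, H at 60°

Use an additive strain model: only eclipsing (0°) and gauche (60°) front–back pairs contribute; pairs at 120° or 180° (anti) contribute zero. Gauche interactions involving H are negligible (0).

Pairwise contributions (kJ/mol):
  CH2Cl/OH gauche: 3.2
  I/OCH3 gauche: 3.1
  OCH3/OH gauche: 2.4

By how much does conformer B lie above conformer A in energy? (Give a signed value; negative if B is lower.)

+0.8 kJ/mol

B (staggered): CH2Cl(0°)/OH(60°) gauche 3.2 → 3.2 kJ/mol.
A (staggered): OCH3(240°)/OH(180°) gauche 2.4 → 2.4 kJ/mol.
E(B) − E(A) = 3.2 − 2.4 = +0.8 kJ/mol.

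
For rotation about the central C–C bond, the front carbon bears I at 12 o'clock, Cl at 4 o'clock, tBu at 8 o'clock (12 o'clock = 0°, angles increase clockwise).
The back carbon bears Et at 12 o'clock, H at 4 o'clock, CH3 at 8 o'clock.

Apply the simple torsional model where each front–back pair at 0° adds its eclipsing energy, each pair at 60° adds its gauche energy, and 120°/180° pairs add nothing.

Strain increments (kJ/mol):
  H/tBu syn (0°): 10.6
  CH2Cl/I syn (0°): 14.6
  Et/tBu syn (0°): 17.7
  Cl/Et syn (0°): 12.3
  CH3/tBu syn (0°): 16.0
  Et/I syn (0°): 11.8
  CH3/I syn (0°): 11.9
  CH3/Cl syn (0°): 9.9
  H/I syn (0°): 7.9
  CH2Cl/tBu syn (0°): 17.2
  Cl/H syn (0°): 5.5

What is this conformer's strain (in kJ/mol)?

33.3 kJ/mol

This conformer (eclipsed): I(0°)/Et(0°) eclipsed 11.8; Cl(120°)/H(120°) eclipsed 5.5; tBu(240°)/CH3(240°) eclipsed 16.0 → 33.3 kJ/mol.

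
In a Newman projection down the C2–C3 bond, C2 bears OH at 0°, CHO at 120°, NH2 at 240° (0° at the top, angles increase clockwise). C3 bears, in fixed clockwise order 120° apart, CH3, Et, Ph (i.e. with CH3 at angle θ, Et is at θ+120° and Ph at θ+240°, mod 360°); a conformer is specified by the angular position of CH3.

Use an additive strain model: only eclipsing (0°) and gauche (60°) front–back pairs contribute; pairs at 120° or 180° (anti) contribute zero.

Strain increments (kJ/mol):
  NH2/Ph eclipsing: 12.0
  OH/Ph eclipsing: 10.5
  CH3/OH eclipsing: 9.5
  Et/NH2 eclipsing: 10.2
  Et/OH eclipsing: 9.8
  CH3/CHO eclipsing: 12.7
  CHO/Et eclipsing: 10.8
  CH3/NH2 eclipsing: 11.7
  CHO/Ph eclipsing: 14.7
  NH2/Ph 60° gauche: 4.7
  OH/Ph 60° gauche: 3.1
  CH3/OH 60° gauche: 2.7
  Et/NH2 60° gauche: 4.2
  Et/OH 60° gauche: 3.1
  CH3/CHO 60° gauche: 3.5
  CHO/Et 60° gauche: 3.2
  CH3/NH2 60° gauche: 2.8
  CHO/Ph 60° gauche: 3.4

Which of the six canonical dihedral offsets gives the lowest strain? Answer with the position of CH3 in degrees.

CH3 at 0° (eclipsed): OH–CH3 eclipsed, CHO–Et eclipsed, NH2–Ph eclipsed; 9.5 + 10.8 + 12.0 = 32.3 kJ/mol.
CH3 at 60° (staggered): OH–CH3 gauche, OH–Ph gauche, CHO–CH3 gauche, CHO–Et gauche, NH2–Et gauche, NH2–Ph gauche; 2.7 + 3.1 + 3.5 + 3.2 + 4.2 + 4.7 = 21.4 kJ/mol.
CH3 at 120° (eclipsed): OH–Ph eclipsed, CHO–CH3 eclipsed, NH2–Et eclipsed; 10.5 + 12.7 + 10.2 = 33.4 kJ/mol.
CH3 at 180° (staggered): OH–Et gauche, OH–Ph gauche, CHO–CH3 gauche, CHO–Ph gauche, NH2–CH3 gauche, NH2–Et gauche; 3.1 + 3.1 + 3.5 + 3.4 + 2.8 + 4.2 = 20.1 kJ/mol.
CH3 at 240° (eclipsed): OH–Et eclipsed, CHO–Ph eclipsed, NH2–CH3 eclipsed; 9.8 + 14.7 + 11.7 = 36.2 kJ/mol.
CH3 at 300° (staggered): OH–CH3 gauche, OH–Et gauche, CHO–Et gauche, CHO–Ph gauche, NH2–CH3 gauche, NH2–Ph gauche; 2.7 + 3.1 + 3.2 + 3.4 + 2.8 + 4.7 = 19.9 kJ/mol.
The minimum (19.9 kJ/mol) occurs with CH3 at 300°.

300°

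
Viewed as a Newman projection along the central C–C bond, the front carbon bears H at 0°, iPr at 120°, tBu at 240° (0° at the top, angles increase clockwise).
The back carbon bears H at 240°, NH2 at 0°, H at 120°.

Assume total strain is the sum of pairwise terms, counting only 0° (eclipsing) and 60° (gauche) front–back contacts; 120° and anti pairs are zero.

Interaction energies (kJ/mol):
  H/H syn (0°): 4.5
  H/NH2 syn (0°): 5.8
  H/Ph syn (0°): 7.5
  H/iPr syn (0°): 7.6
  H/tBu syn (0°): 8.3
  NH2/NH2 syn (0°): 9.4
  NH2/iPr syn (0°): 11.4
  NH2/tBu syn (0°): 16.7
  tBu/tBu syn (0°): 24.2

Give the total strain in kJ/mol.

21.7 kJ/mol

This conformer is eclipsed. H at 0° is eclipsed with NH2 at 0° (5.8); iPr at 120° is eclipsed with H at 120° (7.6); tBu at 240° is eclipsed with H at 240° (8.3). Total 21.7 kJ/mol.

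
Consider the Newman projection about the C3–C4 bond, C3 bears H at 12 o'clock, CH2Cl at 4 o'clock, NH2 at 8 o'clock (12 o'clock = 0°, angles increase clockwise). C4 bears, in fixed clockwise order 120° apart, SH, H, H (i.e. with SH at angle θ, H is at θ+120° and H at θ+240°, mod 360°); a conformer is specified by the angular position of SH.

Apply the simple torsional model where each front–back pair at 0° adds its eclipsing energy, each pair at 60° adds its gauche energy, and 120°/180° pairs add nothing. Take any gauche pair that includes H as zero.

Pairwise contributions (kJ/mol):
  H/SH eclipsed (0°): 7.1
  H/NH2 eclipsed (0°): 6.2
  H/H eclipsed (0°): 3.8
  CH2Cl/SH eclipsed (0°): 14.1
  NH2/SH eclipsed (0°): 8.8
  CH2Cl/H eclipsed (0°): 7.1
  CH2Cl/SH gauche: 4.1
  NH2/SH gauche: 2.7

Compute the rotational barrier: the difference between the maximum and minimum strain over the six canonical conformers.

21.4 kJ/mol

SH at 0° (eclipsed): H(0°)/SH(0°) eclipsed 7.1; CH2Cl(120°)/H(120°) eclipsed 7.1; NH2(240°)/H(240°) eclipsed 6.2 → 20.4 kJ/mol.
SH at 60° (staggered): CH2Cl(120°)/SH(60°) gauche 4.1 → 4.1 kJ/mol.
SH at 120° (eclipsed): H(0°)/H(0°) eclipsed 3.8; CH2Cl(120°)/SH(120°) eclipsed 14.1; NH2(240°)/H(240°) eclipsed 6.2 → 24.1 kJ/mol.
SH at 180° (staggered): CH2Cl(120°)/SH(180°) gauche 4.1; NH2(240°)/SH(180°) gauche 2.7 → 6.8 kJ/mol.
SH at 240° (eclipsed): H(0°)/H(0°) eclipsed 3.8; CH2Cl(120°)/H(120°) eclipsed 7.1; NH2(240°)/SH(240°) eclipsed 8.8 → 19.7 kJ/mol.
SH at 300° (staggered): NH2(240°)/SH(300°) gauche 2.7 → 2.7 kJ/mol.
Max at 120° (24.1 kJ/mol), min at 300° (2.7 kJ/mol); barrier = 21.4 kJ/mol.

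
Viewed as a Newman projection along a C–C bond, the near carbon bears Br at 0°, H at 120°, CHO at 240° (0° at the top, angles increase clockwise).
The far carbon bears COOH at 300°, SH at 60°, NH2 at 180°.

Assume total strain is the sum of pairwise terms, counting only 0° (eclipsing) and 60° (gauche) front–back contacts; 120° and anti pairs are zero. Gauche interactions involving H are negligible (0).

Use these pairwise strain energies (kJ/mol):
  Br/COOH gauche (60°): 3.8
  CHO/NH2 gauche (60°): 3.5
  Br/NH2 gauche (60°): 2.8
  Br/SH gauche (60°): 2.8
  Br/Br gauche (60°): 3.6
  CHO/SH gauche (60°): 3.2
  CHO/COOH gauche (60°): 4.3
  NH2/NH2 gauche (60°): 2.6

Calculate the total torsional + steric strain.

14.4 kJ/mol

This conformer (staggered): Br–COOH gauche, Br–SH gauche, CHO–COOH gauche, CHO–NH2 gauche; 3.8 + 2.8 + 4.3 + 3.5 = 14.4 kJ/mol.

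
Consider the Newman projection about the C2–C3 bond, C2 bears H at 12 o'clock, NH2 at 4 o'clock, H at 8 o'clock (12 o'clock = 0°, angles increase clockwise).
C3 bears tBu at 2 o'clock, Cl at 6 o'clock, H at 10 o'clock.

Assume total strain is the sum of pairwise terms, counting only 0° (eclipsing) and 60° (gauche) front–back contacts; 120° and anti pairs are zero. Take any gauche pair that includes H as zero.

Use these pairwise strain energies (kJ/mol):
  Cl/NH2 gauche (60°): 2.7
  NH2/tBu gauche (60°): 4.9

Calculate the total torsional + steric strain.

7.6 kJ/mol

This conformer (staggered): NH2(120°)/tBu(60°) gauche 4.9; NH2(120°)/Cl(180°) gauche 2.7 → 7.6 kJ/mol.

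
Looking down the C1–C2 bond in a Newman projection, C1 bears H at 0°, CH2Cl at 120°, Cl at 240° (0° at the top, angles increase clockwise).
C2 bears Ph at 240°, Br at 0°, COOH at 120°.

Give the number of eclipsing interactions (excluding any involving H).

2

Non-H eclipsing pairs: CH2Cl(120°)/COOH(120°); Cl(240°)/Ph(240°) — 2 interactions.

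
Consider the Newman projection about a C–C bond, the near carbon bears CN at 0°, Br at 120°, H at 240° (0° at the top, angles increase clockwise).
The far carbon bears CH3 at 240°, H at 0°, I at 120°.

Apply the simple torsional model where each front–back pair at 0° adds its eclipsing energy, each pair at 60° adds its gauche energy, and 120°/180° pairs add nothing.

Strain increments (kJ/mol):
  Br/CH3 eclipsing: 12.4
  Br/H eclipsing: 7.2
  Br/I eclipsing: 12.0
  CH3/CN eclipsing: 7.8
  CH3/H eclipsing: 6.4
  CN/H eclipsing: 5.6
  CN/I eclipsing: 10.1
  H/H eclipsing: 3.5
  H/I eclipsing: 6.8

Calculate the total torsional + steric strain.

24.0 kJ/mol

This conformer (eclipsed): CN(0°)/H(0°) eclipsed 5.6; Br(120°)/I(120°) eclipsed 12.0; H(240°)/CH3(240°) eclipsed 6.4 → 24.0 kJ/mol.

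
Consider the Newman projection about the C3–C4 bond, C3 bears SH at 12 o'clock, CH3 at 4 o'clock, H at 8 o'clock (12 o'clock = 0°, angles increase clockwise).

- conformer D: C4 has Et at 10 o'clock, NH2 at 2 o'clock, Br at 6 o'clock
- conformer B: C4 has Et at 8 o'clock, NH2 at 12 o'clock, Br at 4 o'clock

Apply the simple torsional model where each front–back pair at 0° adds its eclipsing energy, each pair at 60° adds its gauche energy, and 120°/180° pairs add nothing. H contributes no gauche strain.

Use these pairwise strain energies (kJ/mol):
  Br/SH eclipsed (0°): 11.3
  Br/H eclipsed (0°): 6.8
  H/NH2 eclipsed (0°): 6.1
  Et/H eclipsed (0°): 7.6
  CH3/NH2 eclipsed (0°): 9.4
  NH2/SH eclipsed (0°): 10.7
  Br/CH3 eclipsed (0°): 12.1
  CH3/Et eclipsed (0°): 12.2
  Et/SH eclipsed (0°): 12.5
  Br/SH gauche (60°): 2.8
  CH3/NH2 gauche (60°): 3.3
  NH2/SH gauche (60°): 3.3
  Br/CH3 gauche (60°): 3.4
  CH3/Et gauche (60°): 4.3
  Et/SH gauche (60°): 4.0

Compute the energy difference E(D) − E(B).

D (staggered): SH–Et gauche, SH–NH2 gauche, CH3–NH2 gauche, CH3–Br gauche; 4.0 + 3.3 + 3.3 + 3.4 = 14.0 kJ/mol.
B (eclipsed): SH–NH2 eclipsed, CH3–Br eclipsed, H–Et eclipsed; 10.7 + 12.1 + 7.6 = 30.4 kJ/mol.
E(D) − E(B) = 14.0 − 30.4 = -16.4 kJ/mol.

-16.4 kJ/mol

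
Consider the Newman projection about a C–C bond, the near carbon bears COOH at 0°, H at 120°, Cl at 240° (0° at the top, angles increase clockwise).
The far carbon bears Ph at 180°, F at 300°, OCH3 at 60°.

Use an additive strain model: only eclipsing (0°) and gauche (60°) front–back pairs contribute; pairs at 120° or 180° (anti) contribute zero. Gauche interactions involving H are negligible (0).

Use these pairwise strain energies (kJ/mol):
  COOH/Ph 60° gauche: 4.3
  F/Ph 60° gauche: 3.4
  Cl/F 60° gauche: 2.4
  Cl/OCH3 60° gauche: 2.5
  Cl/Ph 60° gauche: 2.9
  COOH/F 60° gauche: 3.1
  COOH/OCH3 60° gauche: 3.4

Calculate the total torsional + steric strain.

11.8 kJ/mol

This conformer (staggered): COOH(0°)/F(300°) gauche 3.1; COOH(0°)/OCH3(60°) gauche 3.4; Cl(240°)/Ph(180°) gauche 2.9; Cl(240°)/F(300°) gauche 2.4 → 11.8 kJ/mol.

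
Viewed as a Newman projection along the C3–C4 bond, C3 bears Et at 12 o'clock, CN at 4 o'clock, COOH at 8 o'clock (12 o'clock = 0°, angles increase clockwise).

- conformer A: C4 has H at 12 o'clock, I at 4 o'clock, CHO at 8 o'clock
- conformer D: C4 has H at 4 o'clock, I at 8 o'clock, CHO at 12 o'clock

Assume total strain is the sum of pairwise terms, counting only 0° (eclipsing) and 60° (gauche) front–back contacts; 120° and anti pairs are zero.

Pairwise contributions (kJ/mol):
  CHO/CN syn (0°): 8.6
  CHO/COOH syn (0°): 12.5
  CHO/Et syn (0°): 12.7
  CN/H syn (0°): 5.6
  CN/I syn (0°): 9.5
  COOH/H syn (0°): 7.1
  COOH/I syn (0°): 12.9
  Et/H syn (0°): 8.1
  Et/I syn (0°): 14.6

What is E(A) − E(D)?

-1.1 kJ/mol

A is eclipsed. Et at 0° is eclipsed with H at 0° (8.1); CN at 120° is eclipsed with I at 120° (9.5); COOH at 240° is eclipsed with CHO at 240° (12.5). Total 30.1 kJ/mol.
D is eclipsed. Et at 0° is eclipsed with CHO at 0° (12.7); CN at 120° is eclipsed with H at 120° (5.6); COOH at 240° is eclipsed with I at 240° (12.9). Total 31.2 kJ/mol.
E(A) − E(D) = 30.1 − 31.2 = -1.1 kJ/mol.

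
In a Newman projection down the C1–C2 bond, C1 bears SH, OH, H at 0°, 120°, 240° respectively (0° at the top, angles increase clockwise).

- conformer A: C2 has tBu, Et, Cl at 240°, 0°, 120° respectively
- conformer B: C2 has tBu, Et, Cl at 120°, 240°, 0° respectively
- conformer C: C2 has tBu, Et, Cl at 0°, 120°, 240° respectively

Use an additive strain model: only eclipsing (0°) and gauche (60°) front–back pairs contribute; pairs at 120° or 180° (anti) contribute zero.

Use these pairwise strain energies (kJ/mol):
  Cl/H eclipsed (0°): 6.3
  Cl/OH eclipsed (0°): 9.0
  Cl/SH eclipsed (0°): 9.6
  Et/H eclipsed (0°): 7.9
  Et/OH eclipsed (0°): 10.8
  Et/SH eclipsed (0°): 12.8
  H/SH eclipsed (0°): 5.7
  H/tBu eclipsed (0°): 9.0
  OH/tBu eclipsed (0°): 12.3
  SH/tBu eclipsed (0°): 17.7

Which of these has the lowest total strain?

A (eclipsed): SH(0°)/Et(0°) eclipsed 12.8; OH(120°)/Cl(120°) eclipsed 9.0; H(240°)/tBu(240°) eclipsed 9.0 → 30.8 kJ/mol.
B (eclipsed): SH(0°)/Cl(0°) eclipsed 9.6; OH(120°)/tBu(120°) eclipsed 12.3; H(240°)/Et(240°) eclipsed 7.9 → 29.8 kJ/mol.
C (eclipsed): SH(0°)/tBu(0°) eclipsed 17.7; OH(120°)/Et(120°) eclipsed 10.8; H(240°)/Cl(240°) eclipsed 6.3 → 34.8 kJ/mol.
B has the lowest total (29.8 kJ/mol).

B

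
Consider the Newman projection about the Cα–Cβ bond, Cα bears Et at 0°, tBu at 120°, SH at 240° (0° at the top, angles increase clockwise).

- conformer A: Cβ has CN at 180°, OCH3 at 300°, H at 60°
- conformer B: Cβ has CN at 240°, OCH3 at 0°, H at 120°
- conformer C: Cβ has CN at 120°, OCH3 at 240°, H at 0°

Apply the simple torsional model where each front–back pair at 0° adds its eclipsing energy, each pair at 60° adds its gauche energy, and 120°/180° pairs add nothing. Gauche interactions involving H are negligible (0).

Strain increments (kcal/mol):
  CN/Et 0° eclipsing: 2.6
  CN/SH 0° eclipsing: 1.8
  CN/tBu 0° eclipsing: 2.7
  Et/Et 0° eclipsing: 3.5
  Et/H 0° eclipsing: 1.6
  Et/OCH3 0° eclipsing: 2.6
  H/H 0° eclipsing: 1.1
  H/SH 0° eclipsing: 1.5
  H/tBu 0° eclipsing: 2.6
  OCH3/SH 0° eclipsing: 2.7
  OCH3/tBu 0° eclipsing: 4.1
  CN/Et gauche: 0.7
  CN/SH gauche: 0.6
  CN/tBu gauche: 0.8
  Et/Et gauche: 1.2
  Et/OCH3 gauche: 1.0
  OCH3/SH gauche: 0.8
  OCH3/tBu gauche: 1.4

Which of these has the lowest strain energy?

A is staggered. Et at 0° is gauche with OCH3 at 300° (1.0); tBu at 120° is gauche with CN at 180° (0.8); SH at 240° is gauche with CN at 180° (0.6); SH at 240° is gauche with OCH3 at 300° (0.8). Total 3.2 kcal/mol.
B is eclipsed. Et at 0° is eclipsed with OCH3 at 0° (2.6); tBu at 120° is eclipsed with H at 120° (2.6); SH at 240° is eclipsed with CN at 240° (1.8). Total 7.0 kcal/mol.
C is eclipsed. Et at 0° is eclipsed with H at 0° (1.6); tBu at 120° is eclipsed with CN at 120° (2.7); SH at 240° is eclipsed with OCH3 at 240° (2.7). Total 7.0 kcal/mol.
A has the lowest total (3.2 kcal/mol).

A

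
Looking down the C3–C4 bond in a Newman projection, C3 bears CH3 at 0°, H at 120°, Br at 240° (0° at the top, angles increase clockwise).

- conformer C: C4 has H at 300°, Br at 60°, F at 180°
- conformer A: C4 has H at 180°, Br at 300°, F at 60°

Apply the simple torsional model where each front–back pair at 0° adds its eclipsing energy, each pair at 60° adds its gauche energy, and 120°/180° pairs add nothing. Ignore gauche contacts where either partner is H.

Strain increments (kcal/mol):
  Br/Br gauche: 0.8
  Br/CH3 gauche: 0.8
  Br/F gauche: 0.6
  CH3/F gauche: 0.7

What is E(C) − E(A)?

C (staggered): CH3(0°)/Br(60°) gauche 0.8; Br(240°)/F(180°) gauche 0.6 → 1.4 kcal/mol.
A (staggered): CH3(0°)/Br(300°) gauche 0.8; CH3(0°)/F(60°) gauche 0.7; Br(240°)/Br(300°) gauche 0.8 → 2.3 kcal/mol.
E(C) − E(A) = 1.4 − 2.3 = -0.9 kcal/mol.

-0.9 kcal/mol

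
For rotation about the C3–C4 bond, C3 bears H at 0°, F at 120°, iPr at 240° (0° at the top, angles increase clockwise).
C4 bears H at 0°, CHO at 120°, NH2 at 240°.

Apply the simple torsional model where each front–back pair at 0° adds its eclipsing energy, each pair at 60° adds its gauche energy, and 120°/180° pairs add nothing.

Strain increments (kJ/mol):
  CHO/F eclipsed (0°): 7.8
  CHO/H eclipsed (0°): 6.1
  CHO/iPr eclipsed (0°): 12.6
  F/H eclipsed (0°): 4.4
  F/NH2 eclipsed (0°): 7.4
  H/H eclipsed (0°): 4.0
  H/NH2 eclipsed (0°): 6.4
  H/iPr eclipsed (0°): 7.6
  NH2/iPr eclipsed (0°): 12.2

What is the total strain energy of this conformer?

24.0 kJ/mol

This conformer is eclipsed. H at 0° is eclipsed with H at 0° (4.0); F at 120° is eclipsed with CHO at 120° (7.8); iPr at 240° is eclipsed with NH2 at 240° (12.2). Total 24.0 kJ/mol.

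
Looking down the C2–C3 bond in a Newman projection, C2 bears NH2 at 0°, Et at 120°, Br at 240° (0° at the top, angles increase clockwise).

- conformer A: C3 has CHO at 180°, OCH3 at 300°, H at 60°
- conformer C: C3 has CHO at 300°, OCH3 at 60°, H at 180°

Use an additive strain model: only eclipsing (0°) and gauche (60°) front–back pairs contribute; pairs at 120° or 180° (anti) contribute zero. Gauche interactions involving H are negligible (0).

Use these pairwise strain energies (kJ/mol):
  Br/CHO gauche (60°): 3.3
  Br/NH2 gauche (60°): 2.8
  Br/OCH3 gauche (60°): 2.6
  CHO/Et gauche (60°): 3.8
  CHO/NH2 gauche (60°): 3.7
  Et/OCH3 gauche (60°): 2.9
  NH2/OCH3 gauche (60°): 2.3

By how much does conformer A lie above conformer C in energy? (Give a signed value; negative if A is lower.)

-0.2 kJ/mol

A (staggered): NH2(0°)/OCH3(300°) gauche 2.3; Et(120°)/CHO(180°) gauche 3.8; Br(240°)/CHO(180°) gauche 3.3; Br(240°)/OCH3(300°) gauche 2.6 → 12.0 kJ/mol.
C (staggered): NH2(0°)/CHO(300°) gauche 3.7; NH2(0°)/OCH3(60°) gauche 2.3; Et(120°)/OCH3(60°) gauche 2.9; Br(240°)/CHO(300°) gauche 3.3 → 12.2 kJ/mol.
E(A) − E(C) = 12.0 − 12.2 = -0.2 kJ/mol.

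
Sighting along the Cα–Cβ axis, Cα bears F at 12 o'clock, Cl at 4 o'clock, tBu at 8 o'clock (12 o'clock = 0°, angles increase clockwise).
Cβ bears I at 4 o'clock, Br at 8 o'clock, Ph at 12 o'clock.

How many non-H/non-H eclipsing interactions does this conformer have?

Non-H eclipsing pairs: F(0°)/Ph(0°); Cl(120°)/I(120°); tBu(240°)/Br(240°) — 3 interactions.

3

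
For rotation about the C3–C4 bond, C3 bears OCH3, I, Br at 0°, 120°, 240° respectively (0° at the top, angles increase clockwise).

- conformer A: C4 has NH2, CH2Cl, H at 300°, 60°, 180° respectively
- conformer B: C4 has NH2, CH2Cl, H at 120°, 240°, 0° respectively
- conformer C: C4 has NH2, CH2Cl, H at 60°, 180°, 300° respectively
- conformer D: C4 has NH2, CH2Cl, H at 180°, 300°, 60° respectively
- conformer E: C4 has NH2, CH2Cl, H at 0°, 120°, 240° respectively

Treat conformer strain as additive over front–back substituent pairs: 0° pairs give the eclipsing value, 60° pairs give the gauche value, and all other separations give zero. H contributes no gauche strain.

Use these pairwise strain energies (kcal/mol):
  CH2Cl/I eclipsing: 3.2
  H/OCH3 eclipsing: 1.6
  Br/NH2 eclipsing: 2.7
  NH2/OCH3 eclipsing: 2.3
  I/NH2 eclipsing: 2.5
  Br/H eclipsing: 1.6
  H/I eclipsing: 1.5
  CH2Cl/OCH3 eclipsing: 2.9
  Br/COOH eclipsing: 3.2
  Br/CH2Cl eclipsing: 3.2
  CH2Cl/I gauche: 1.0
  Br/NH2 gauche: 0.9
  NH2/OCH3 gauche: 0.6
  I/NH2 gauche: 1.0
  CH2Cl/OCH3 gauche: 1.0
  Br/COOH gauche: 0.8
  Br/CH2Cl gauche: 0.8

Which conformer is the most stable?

C

A (staggered): OCH3(0°)/NH2(300°) gauche 0.6; OCH3(0°)/CH2Cl(60°) gauche 1.0; I(120°)/CH2Cl(60°) gauche 1.0; Br(240°)/NH2(300°) gauche 0.9 → 3.5 kcal/mol.
B (eclipsed): OCH3(0°)/H(0°) eclipsed 1.6; I(120°)/NH2(120°) eclipsed 2.5; Br(240°)/CH2Cl(240°) eclipsed 3.2 → 7.3 kcal/mol.
C (staggered): OCH3(0°)/NH2(60°) gauche 0.6; I(120°)/NH2(60°) gauche 1.0; I(120°)/CH2Cl(180°) gauche 1.0; Br(240°)/CH2Cl(180°) gauche 0.8 → 3.4 kcal/mol.
D (staggered): OCH3(0°)/CH2Cl(300°) gauche 1.0; I(120°)/NH2(180°) gauche 1.0; Br(240°)/NH2(180°) gauche 0.9; Br(240°)/CH2Cl(300°) gauche 0.8 → 3.7 kcal/mol.
E (eclipsed): OCH3(0°)/NH2(0°) eclipsed 2.3; I(120°)/CH2Cl(120°) eclipsed 3.2; Br(240°)/H(240°) eclipsed 1.6 → 7.1 kcal/mol.
C has the lowest total (3.4 kcal/mol).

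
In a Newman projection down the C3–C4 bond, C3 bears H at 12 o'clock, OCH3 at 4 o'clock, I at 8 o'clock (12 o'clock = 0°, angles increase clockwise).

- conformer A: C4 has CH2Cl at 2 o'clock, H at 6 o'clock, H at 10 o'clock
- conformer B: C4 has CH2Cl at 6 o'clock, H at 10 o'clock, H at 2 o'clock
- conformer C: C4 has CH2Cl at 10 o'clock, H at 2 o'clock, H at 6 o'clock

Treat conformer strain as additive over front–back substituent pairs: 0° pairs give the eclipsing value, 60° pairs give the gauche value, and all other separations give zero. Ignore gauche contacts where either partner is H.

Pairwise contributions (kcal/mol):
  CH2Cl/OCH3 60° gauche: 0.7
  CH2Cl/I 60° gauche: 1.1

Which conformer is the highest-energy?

B

A (staggered): OCH3–CH2Cl gauche; 0.7 = 0.7 kcal/mol.
B (staggered): OCH3–CH2Cl gauche, I–CH2Cl gauche; 0.7 + 1.1 = 1.8 kcal/mol.
C (staggered): I–CH2Cl gauche; 1.1 = 1.1 kcal/mol.
B has the highest total (1.8 kcal/mol).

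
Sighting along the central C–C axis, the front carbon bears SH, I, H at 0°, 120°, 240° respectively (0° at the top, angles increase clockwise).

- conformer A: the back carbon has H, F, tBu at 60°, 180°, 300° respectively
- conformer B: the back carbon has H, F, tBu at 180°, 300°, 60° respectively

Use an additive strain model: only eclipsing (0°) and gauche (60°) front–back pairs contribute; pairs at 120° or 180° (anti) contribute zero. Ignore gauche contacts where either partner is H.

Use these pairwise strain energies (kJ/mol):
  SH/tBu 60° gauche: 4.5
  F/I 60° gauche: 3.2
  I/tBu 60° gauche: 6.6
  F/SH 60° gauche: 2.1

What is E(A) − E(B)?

-5.5 kJ/mol

A (staggered): SH–tBu gauche, I–F gauche; 4.5 + 3.2 = 7.7 kJ/mol.
B (staggered): SH–F gauche, SH–tBu gauche, I–tBu gauche; 2.1 + 4.5 + 6.6 = 13.2 kJ/mol.
E(A) − E(B) = 7.7 − 13.2 = -5.5 kJ/mol.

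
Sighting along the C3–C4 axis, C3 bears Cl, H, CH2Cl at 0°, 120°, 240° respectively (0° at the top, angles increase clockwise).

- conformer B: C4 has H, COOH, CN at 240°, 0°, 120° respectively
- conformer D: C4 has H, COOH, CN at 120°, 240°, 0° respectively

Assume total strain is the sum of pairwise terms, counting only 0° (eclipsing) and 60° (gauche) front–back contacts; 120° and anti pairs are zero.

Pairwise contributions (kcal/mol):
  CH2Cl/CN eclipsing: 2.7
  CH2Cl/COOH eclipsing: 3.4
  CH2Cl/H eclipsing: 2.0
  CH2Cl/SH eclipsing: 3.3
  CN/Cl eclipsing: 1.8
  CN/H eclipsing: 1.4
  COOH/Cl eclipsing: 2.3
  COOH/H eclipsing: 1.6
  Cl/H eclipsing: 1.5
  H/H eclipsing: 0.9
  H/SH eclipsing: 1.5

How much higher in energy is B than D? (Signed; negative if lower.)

-0.4 kcal/mol

B (eclipsed): Cl(0°)/COOH(0°) eclipsed 2.3; H(120°)/CN(120°) eclipsed 1.4; CH2Cl(240°)/H(240°) eclipsed 2.0 → 5.7 kcal/mol.
D (eclipsed): Cl(0°)/CN(0°) eclipsed 1.8; H(120°)/H(120°) eclipsed 0.9; CH2Cl(240°)/COOH(240°) eclipsed 3.4 → 6.1 kcal/mol.
E(B) − E(D) = 5.7 − 6.1 = -0.4 kcal/mol.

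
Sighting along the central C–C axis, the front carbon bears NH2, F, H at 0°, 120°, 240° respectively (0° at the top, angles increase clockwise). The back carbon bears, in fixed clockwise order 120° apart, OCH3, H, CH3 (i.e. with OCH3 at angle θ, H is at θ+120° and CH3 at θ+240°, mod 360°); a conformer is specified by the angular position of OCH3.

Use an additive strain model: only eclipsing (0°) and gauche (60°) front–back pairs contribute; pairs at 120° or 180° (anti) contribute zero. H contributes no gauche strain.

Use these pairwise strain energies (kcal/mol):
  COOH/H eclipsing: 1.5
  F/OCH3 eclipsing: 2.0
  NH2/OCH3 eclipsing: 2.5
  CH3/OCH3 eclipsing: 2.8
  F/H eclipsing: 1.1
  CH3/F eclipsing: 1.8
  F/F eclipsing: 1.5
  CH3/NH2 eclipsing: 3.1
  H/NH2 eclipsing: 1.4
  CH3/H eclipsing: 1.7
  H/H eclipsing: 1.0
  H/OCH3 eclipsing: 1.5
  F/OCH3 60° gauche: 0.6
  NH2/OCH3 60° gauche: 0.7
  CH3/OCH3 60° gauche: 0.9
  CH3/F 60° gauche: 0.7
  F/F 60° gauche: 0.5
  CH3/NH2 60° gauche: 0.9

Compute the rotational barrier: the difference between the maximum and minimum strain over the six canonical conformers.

4.7 kcal/mol

OCH3 at 0° (eclipsed): NH2(0°)/OCH3(0°) eclipsed 2.5; F(120°)/H(120°) eclipsed 1.1; H(240°)/CH3(240°) eclipsed 1.7 → 5.3 kcal/mol.
OCH3 at 60° (staggered): NH2(0°)/OCH3(60°) gauche 0.7; NH2(0°)/CH3(300°) gauche 0.9; F(120°)/OCH3(60°) gauche 0.6 → 2.2 kcal/mol.
OCH3 at 120° (eclipsed): NH2(0°)/CH3(0°) eclipsed 3.1; F(120°)/OCH3(120°) eclipsed 2.0; H(240°)/H(240°) eclipsed 1.0 → 6.1 kcal/mol.
OCH3 at 180° (staggered): NH2(0°)/CH3(60°) gauche 0.9; F(120°)/OCH3(180°) gauche 0.6; F(120°)/CH3(60°) gauche 0.7 → 2.2 kcal/mol.
OCH3 at 240° (eclipsed): NH2(0°)/H(0°) eclipsed 1.4; F(120°)/CH3(120°) eclipsed 1.8; H(240°)/OCH3(240°) eclipsed 1.5 → 4.7 kcal/mol.
OCH3 at 300° (staggered): NH2(0°)/OCH3(300°) gauche 0.7; F(120°)/CH3(180°) gauche 0.7 → 1.4 kcal/mol.
Max at 120° (6.1 kcal/mol), min at 300° (1.4 kcal/mol); barrier = 4.7 kcal/mol.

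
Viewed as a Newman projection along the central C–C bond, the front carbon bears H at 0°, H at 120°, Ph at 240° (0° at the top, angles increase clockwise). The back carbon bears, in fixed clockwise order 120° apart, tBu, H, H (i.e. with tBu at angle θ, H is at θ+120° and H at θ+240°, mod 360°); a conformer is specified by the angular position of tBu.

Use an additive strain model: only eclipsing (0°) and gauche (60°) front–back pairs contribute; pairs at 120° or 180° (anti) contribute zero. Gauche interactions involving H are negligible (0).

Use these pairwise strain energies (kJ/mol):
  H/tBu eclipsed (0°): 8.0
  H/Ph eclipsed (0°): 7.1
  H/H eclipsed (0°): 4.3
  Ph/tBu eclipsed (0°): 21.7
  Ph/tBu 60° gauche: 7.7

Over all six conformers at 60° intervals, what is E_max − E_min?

30.3 kJ/mol

tBu at 0° (eclipsed): H–tBu eclipsed, H–H eclipsed, Ph–H eclipsed; 8.0 + 4.3 + 7.1 = 19.4 kJ/mol.
tBu at 60° (staggered): no non-H gauche contacts → 0.0 kJ/mol.
tBu at 120° (eclipsed): H–H eclipsed, H–tBu eclipsed, Ph–H eclipsed; 4.3 + 8.0 + 7.1 = 19.4 kJ/mol.
tBu at 180° (staggered): Ph–tBu gauche; 7.7 = 7.7 kJ/mol.
tBu at 240° (eclipsed): H–H eclipsed, H–H eclipsed, Ph–tBu eclipsed; 4.3 + 4.3 + 21.7 = 30.3 kJ/mol.
tBu at 300° (staggered): Ph–tBu gauche; 7.7 = 7.7 kJ/mol.
Max at 240° (30.3 kJ/mol), min at 60° (0.0 kJ/mol); barrier = 30.3 kJ/mol.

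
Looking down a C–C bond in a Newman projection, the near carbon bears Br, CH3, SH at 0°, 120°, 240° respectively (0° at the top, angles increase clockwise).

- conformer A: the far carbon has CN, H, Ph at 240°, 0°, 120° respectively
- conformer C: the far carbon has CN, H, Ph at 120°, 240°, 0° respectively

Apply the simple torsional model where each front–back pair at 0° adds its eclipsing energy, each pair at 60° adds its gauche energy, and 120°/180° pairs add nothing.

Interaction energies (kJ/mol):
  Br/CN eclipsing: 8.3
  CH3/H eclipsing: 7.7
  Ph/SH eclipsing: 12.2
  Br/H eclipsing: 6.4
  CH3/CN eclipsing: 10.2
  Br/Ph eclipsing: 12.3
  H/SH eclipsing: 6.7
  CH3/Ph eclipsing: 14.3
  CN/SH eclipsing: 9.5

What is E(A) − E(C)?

+1.0 kJ/mol

A (eclipsed): Br(0°)/H(0°) eclipsed 6.4; CH3(120°)/Ph(120°) eclipsed 14.3; SH(240°)/CN(240°) eclipsed 9.5 → 30.2 kJ/mol.
C (eclipsed): Br(0°)/Ph(0°) eclipsed 12.3; CH3(120°)/CN(120°) eclipsed 10.2; SH(240°)/H(240°) eclipsed 6.7 → 29.2 kJ/mol.
E(A) − E(C) = 30.2 − 29.2 = +1.0 kJ/mol.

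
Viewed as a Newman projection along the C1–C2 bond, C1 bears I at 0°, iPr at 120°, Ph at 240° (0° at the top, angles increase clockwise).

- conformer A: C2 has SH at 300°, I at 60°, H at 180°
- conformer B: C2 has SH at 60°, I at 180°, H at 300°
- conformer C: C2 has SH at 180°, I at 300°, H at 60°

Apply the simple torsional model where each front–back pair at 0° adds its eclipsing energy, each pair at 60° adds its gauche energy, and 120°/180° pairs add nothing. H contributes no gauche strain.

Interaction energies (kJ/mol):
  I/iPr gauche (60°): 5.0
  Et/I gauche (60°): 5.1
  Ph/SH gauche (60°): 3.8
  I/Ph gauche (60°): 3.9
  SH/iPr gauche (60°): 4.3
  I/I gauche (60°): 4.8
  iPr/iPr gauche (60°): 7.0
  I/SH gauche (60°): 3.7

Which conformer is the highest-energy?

A

A is staggered. I at 0° is gauche with SH at 300° (3.7); I at 0° is gauche with I at 60° (4.8); iPr at 120° is gauche with I at 60° (5.0); Ph at 240° is gauche with SH at 300° (3.8). Total 17.3 kJ/mol.
B is staggered. I at 0° is gauche with SH at 60° (3.7); iPr at 120° is gauche with SH at 60° (4.3); iPr at 120° is gauche with I at 180° (5.0); Ph at 240° is gauche with I at 180° (3.9). Total 16.9 kJ/mol.
C is staggered. I at 0° is gauche with I at 300° (4.8); iPr at 120° is gauche with SH at 180° (4.3); Ph at 240° is gauche with SH at 180° (3.8); Ph at 240° is gauche with I at 300° (3.9). Total 16.8 kJ/mol.
A has the highest total (17.3 kJ/mol).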